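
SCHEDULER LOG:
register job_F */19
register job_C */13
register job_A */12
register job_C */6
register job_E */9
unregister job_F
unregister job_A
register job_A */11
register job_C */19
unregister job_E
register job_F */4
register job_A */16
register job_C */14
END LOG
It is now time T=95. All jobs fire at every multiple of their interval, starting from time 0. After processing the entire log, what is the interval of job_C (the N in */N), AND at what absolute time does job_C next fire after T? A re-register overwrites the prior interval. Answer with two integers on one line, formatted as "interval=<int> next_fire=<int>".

Answer: interval=14 next_fire=98

Derivation:
Op 1: register job_F */19 -> active={job_F:*/19}
Op 2: register job_C */13 -> active={job_C:*/13, job_F:*/19}
Op 3: register job_A */12 -> active={job_A:*/12, job_C:*/13, job_F:*/19}
Op 4: register job_C */6 -> active={job_A:*/12, job_C:*/6, job_F:*/19}
Op 5: register job_E */9 -> active={job_A:*/12, job_C:*/6, job_E:*/9, job_F:*/19}
Op 6: unregister job_F -> active={job_A:*/12, job_C:*/6, job_E:*/9}
Op 7: unregister job_A -> active={job_C:*/6, job_E:*/9}
Op 8: register job_A */11 -> active={job_A:*/11, job_C:*/6, job_E:*/9}
Op 9: register job_C */19 -> active={job_A:*/11, job_C:*/19, job_E:*/9}
Op 10: unregister job_E -> active={job_A:*/11, job_C:*/19}
Op 11: register job_F */4 -> active={job_A:*/11, job_C:*/19, job_F:*/4}
Op 12: register job_A */16 -> active={job_A:*/16, job_C:*/19, job_F:*/4}
Op 13: register job_C */14 -> active={job_A:*/16, job_C:*/14, job_F:*/4}
Final interval of job_C = 14
Next fire of job_C after T=95: (95//14+1)*14 = 98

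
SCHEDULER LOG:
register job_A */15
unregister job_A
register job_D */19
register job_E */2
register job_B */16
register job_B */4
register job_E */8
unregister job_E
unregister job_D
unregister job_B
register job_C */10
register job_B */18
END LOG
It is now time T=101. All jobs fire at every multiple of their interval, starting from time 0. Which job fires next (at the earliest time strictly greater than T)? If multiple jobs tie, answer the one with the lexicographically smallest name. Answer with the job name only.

Answer: job_B

Derivation:
Op 1: register job_A */15 -> active={job_A:*/15}
Op 2: unregister job_A -> active={}
Op 3: register job_D */19 -> active={job_D:*/19}
Op 4: register job_E */2 -> active={job_D:*/19, job_E:*/2}
Op 5: register job_B */16 -> active={job_B:*/16, job_D:*/19, job_E:*/2}
Op 6: register job_B */4 -> active={job_B:*/4, job_D:*/19, job_E:*/2}
Op 7: register job_E */8 -> active={job_B:*/4, job_D:*/19, job_E:*/8}
Op 8: unregister job_E -> active={job_B:*/4, job_D:*/19}
Op 9: unregister job_D -> active={job_B:*/4}
Op 10: unregister job_B -> active={}
Op 11: register job_C */10 -> active={job_C:*/10}
Op 12: register job_B */18 -> active={job_B:*/18, job_C:*/10}
  job_B: interval 18, next fire after T=101 is 108
  job_C: interval 10, next fire after T=101 is 110
Earliest = 108, winner (lex tiebreak) = job_B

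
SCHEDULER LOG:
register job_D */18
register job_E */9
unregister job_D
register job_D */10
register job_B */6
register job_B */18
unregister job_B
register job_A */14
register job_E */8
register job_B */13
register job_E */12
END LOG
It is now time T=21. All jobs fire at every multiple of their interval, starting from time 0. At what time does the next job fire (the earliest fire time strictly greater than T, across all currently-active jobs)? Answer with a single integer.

Answer: 24

Derivation:
Op 1: register job_D */18 -> active={job_D:*/18}
Op 2: register job_E */9 -> active={job_D:*/18, job_E:*/9}
Op 3: unregister job_D -> active={job_E:*/9}
Op 4: register job_D */10 -> active={job_D:*/10, job_E:*/9}
Op 5: register job_B */6 -> active={job_B:*/6, job_D:*/10, job_E:*/9}
Op 6: register job_B */18 -> active={job_B:*/18, job_D:*/10, job_E:*/9}
Op 7: unregister job_B -> active={job_D:*/10, job_E:*/9}
Op 8: register job_A */14 -> active={job_A:*/14, job_D:*/10, job_E:*/9}
Op 9: register job_E */8 -> active={job_A:*/14, job_D:*/10, job_E:*/8}
Op 10: register job_B */13 -> active={job_A:*/14, job_B:*/13, job_D:*/10, job_E:*/8}
Op 11: register job_E */12 -> active={job_A:*/14, job_B:*/13, job_D:*/10, job_E:*/12}
  job_A: interval 14, next fire after T=21 is 28
  job_B: interval 13, next fire after T=21 is 26
  job_D: interval 10, next fire after T=21 is 30
  job_E: interval 12, next fire after T=21 is 24
Earliest fire time = 24 (job job_E)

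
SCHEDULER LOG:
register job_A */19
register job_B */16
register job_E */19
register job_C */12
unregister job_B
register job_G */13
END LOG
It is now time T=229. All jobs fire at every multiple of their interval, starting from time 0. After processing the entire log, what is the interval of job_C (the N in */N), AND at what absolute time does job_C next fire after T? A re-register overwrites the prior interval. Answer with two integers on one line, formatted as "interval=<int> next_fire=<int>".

Op 1: register job_A */19 -> active={job_A:*/19}
Op 2: register job_B */16 -> active={job_A:*/19, job_B:*/16}
Op 3: register job_E */19 -> active={job_A:*/19, job_B:*/16, job_E:*/19}
Op 4: register job_C */12 -> active={job_A:*/19, job_B:*/16, job_C:*/12, job_E:*/19}
Op 5: unregister job_B -> active={job_A:*/19, job_C:*/12, job_E:*/19}
Op 6: register job_G */13 -> active={job_A:*/19, job_C:*/12, job_E:*/19, job_G:*/13}
Final interval of job_C = 12
Next fire of job_C after T=229: (229//12+1)*12 = 240

Answer: interval=12 next_fire=240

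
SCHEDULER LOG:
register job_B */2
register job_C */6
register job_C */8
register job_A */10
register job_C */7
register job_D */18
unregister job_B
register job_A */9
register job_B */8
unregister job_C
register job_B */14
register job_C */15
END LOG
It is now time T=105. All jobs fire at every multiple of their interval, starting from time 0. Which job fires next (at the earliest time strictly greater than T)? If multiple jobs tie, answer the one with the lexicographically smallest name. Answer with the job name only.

Answer: job_A

Derivation:
Op 1: register job_B */2 -> active={job_B:*/2}
Op 2: register job_C */6 -> active={job_B:*/2, job_C:*/6}
Op 3: register job_C */8 -> active={job_B:*/2, job_C:*/8}
Op 4: register job_A */10 -> active={job_A:*/10, job_B:*/2, job_C:*/8}
Op 5: register job_C */7 -> active={job_A:*/10, job_B:*/2, job_C:*/7}
Op 6: register job_D */18 -> active={job_A:*/10, job_B:*/2, job_C:*/7, job_D:*/18}
Op 7: unregister job_B -> active={job_A:*/10, job_C:*/7, job_D:*/18}
Op 8: register job_A */9 -> active={job_A:*/9, job_C:*/7, job_D:*/18}
Op 9: register job_B */8 -> active={job_A:*/9, job_B:*/8, job_C:*/7, job_D:*/18}
Op 10: unregister job_C -> active={job_A:*/9, job_B:*/8, job_D:*/18}
Op 11: register job_B */14 -> active={job_A:*/9, job_B:*/14, job_D:*/18}
Op 12: register job_C */15 -> active={job_A:*/9, job_B:*/14, job_C:*/15, job_D:*/18}
  job_A: interval 9, next fire after T=105 is 108
  job_B: interval 14, next fire after T=105 is 112
  job_C: interval 15, next fire after T=105 is 120
  job_D: interval 18, next fire after T=105 is 108
Earliest = 108, winner (lex tiebreak) = job_A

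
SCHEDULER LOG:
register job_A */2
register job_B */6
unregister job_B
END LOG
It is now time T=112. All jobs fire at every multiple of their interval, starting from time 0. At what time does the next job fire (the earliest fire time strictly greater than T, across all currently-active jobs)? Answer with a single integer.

Op 1: register job_A */2 -> active={job_A:*/2}
Op 2: register job_B */6 -> active={job_A:*/2, job_B:*/6}
Op 3: unregister job_B -> active={job_A:*/2}
  job_A: interval 2, next fire after T=112 is 114
Earliest fire time = 114 (job job_A)

Answer: 114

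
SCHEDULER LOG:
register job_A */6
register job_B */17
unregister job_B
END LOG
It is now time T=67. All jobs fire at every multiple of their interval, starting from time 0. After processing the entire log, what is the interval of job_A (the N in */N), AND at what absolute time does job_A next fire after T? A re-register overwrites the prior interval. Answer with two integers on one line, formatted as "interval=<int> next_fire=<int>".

Answer: interval=6 next_fire=72

Derivation:
Op 1: register job_A */6 -> active={job_A:*/6}
Op 2: register job_B */17 -> active={job_A:*/6, job_B:*/17}
Op 3: unregister job_B -> active={job_A:*/6}
Final interval of job_A = 6
Next fire of job_A after T=67: (67//6+1)*6 = 72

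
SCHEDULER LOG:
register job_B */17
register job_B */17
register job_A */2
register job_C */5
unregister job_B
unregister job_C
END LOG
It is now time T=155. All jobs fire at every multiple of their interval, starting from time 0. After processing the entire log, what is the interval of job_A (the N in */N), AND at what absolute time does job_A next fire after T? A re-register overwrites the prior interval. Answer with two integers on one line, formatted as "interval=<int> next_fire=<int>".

Answer: interval=2 next_fire=156

Derivation:
Op 1: register job_B */17 -> active={job_B:*/17}
Op 2: register job_B */17 -> active={job_B:*/17}
Op 3: register job_A */2 -> active={job_A:*/2, job_B:*/17}
Op 4: register job_C */5 -> active={job_A:*/2, job_B:*/17, job_C:*/5}
Op 5: unregister job_B -> active={job_A:*/2, job_C:*/5}
Op 6: unregister job_C -> active={job_A:*/2}
Final interval of job_A = 2
Next fire of job_A after T=155: (155//2+1)*2 = 156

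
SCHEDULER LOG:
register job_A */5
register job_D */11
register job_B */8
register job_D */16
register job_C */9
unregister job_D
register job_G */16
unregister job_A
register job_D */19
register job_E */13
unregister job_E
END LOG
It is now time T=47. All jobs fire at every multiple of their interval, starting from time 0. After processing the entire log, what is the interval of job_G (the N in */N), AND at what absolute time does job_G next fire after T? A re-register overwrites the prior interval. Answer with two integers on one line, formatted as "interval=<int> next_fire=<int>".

Answer: interval=16 next_fire=48

Derivation:
Op 1: register job_A */5 -> active={job_A:*/5}
Op 2: register job_D */11 -> active={job_A:*/5, job_D:*/11}
Op 3: register job_B */8 -> active={job_A:*/5, job_B:*/8, job_D:*/11}
Op 4: register job_D */16 -> active={job_A:*/5, job_B:*/8, job_D:*/16}
Op 5: register job_C */9 -> active={job_A:*/5, job_B:*/8, job_C:*/9, job_D:*/16}
Op 6: unregister job_D -> active={job_A:*/5, job_B:*/8, job_C:*/9}
Op 7: register job_G */16 -> active={job_A:*/5, job_B:*/8, job_C:*/9, job_G:*/16}
Op 8: unregister job_A -> active={job_B:*/8, job_C:*/9, job_G:*/16}
Op 9: register job_D */19 -> active={job_B:*/8, job_C:*/9, job_D:*/19, job_G:*/16}
Op 10: register job_E */13 -> active={job_B:*/8, job_C:*/9, job_D:*/19, job_E:*/13, job_G:*/16}
Op 11: unregister job_E -> active={job_B:*/8, job_C:*/9, job_D:*/19, job_G:*/16}
Final interval of job_G = 16
Next fire of job_G after T=47: (47//16+1)*16 = 48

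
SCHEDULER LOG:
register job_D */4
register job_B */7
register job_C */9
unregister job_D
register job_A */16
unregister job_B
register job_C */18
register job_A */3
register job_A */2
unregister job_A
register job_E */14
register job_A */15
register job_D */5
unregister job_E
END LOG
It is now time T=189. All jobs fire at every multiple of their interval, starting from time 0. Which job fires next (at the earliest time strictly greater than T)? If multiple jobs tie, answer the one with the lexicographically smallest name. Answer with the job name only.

Op 1: register job_D */4 -> active={job_D:*/4}
Op 2: register job_B */7 -> active={job_B:*/7, job_D:*/4}
Op 3: register job_C */9 -> active={job_B:*/7, job_C:*/9, job_D:*/4}
Op 4: unregister job_D -> active={job_B:*/7, job_C:*/9}
Op 5: register job_A */16 -> active={job_A:*/16, job_B:*/7, job_C:*/9}
Op 6: unregister job_B -> active={job_A:*/16, job_C:*/9}
Op 7: register job_C */18 -> active={job_A:*/16, job_C:*/18}
Op 8: register job_A */3 -> active={job_A:*/3, job_C:*/18}
Op 9: register job_A */2 -> active={job_A:*/2, job_C:*/18}
Op 10: unregister job_A -> active={job_C:*/18}
Op 11: register job_E */14 -> active={job_C:*/18, job_E:*/14}
Op 12: register job_A */15 -> active={job_A:*/15, job_C:*/18, job_E:*/14}
Op 13: register job_D */5 -> active={job_A:*/15, job_C:*/18, job_D:*/5, job_E:*/14}
Op 14: unregister job_E -> active={job_A:*/15, job_C:*/18, job_D:*/5}
  job_A: interval 15, next fire after T=189 is 195
  job_C: interval 18, next fire after T=189 is 198
  job_D: interval 5, next fire after T=189 is 190
Earliest = 190, winner (lex tiebreak) = job_D

Answer: job_D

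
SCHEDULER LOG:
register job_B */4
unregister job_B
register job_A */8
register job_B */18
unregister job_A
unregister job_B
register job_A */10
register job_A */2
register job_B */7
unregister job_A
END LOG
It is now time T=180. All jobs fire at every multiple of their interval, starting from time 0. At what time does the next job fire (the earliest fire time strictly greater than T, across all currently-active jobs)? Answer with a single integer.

Answer: 182

Derivation:
Op 1: register job_B */4 -> active={job_B:*/4}
Op 2: unregister job_B -> active={}
Op 3: register job_A */8 -> active={job_A:*/8}
Op 4: register job_B */18 -> active={job_A:*/8, job_B:*/18}
Op 5: unregister job_A -> active={job_B:*/18}
Op 6: unregister job_B -> active={}
Op 7: register job_A */10 -> active={job_A:*/10}
Op 8: register job_A */2 -> active={job_A:*/2}
Op 9: register job_B */7 -> active={job_A:*/2, job_B:*/7}
Op 10: unregister job_A -> active={job_B:*/7}
  job_B: interval 7, next fire after T=180 is 182
Earliest fire time = 182 (job job_B)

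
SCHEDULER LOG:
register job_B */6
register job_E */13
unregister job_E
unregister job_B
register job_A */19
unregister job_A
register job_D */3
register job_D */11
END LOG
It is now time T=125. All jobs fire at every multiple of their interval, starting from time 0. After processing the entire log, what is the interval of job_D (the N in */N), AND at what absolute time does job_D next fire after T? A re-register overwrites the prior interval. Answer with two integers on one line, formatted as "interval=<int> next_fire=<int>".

Op 1: register job_B */6 -> active={job_B:*/6}
Op 2: register job_E */13 -> active={job_B:*/6, job_E:*/13}
Op 3: unregister job_E -> active={job_B:*/6}
Op 4: unregister job_B -> active={}
Op 5: register job_A */19 -> active={job_A:*/19}
Op 6: unregister job_A -> active={}
Op 7: register job_D */3 -> active={job_D:*/3}
Op 8: register job_D */11 -> active={job_D:*/11}
Final interval of job_D = 11
Next fire of job_D after T=125: (125//11+1)*11 = 132

Answer: interval=11 next_fire=132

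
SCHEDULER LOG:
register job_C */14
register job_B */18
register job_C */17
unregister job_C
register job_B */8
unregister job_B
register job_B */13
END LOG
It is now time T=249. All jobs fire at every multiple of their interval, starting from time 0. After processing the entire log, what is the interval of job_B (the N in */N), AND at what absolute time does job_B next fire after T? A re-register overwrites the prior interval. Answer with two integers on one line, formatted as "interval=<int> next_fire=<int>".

Op 1: register job_C */14 -> active={job_C:*/14}
Op 2: register job_B */18 -> active={job_B:*/18, job_C:*/14}
Op 3: register job_C */17 -> active={job_B:*/18, job_C:*/17}
Op 4: unregister job_C -> active={job_B:*/18}
Op 5: register job_B */8 -> active={job_B:*/8}
Op 6: unregister job_B -> active={}
Op 7: register job_B */13 -> active={job_B:*/13}
Final interval of job_B = 13
Next fire of job_B after T=249: (249//13+1)*13 = 260

Answer: interval=13 next_fire=260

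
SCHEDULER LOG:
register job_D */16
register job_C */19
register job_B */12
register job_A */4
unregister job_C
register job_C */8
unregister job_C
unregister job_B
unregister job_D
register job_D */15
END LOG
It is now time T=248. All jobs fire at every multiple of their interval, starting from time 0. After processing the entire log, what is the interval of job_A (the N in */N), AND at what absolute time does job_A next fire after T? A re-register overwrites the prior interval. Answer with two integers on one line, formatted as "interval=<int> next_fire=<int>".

Op 1: register job_D */16 -> active={job_D:*/16}
Op 2: register job_C */19 -> active={job_C:*/19, job_D:*/16}
Op 3: register job_B */12 -> active={job_B:*/12, job_C:*/19, job_D:*/16}
Op 4: register job_A */4 -> active={job_A:*/4, job_B:*/12, job_C:*/19, job_D:*/16}
Op 5: unregister job_C -> active={job_A:*/4, job_B:*/12, job_D:*/16}
Op 6: register job_C */8 -> active={job_A:*/4, job_B:*/12, job_C:*/8, job_D:*/16}
Op 7: unregister job_C -> active={job_A:*/4, job_B:*/12, job_D:*/16}
Op 8: unregister job_B -> active={job_A:*/4, job_D:*/16}
Op 9: unregister job_D -> active={job_A:*/4}
Op 10: register job_D */15 -> active={job_A:*/4, job_D:*/15}
Final interval of job_A = 4
Next fire of job_A after T=248: (248//4+1)*4 = 252

Answer: interval=4 next_fire=252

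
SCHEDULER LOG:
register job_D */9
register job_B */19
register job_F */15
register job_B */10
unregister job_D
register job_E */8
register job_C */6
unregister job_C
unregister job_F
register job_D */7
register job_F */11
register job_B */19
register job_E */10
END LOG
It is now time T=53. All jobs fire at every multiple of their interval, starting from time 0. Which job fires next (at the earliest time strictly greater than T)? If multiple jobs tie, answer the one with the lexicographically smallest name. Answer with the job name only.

Answer: job_F

Derivation:
Op 1: register job_D */9 -> active={job_D:*/9}
Op 2: register job_B */19 -> active={job_B:*/19, job_D:*/9}
Op 3: register job_F */15 -> active={job_B:*/19, job_D:*/9, job_F:*/15}
Op 4: register job_B */10 -> active={job_B:*/10, job_D:*/9, job_F:*/15}
Op 5: unregister job_D -> active={job_B:*/10, job_F:*/15}
Op 6: register job_E */8 -> active={job_B:*/10, job_E:*/8, job_F:*/15}
Op 7: register job_C */6 -> active={job_B:*/10, job_C:*/6, job_E:*/8, job_F:*/15}
Op 8: unregister job_C -> active={job_B:*/10, job_E:*/8, job_F:*/15}
Op 9: unregister job_F -> active={job_B:*/10, job_E:*/8}
Op 10: register job_D */7 -> active={job_B:*/10, job_D:*/7, job_E:*/8}
Op 11: register job_F */11 -> active={job_B:*/10, job_D:*/7, job_E:*/8, job_F:*/11}
Op 12: register job_B */19 -> active={job_B:*/19, job_D:*/7, job_E:*/8, job_F:*/11}
Op 13: register job_E */10 -> active={job_B:*/19, job_D:*/7, job_E:*/10, job_F:*/11}
  job_B: interval 19, next fire after T=53 is 57
  job_D: interval 7, next fire after T=53 is 56
  job_E: interval 10, next fire after T=53 is 60
  job_F: interval 11, next fire after T=53 is 55
Earliest = 55, winner (lex tiebreak) = job_F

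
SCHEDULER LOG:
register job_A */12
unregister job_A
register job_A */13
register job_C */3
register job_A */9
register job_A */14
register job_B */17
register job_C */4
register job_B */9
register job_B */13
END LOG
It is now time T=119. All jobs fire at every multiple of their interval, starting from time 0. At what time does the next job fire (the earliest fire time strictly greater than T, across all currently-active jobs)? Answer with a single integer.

Answer: 120

Derivation:
Op 1: register job_A */12 -> active={job_A:*/12}
Op 2: unregister job_A -> active={}
Op 3: register job_A */13 -> active={job_A:*/13}
Op 4: register job_C */3 -> active={job_A:*/13, job_C:*/3}
Op 5: register job_A */9 -> active={job_A:*/9, job_C:*/3}
Op 6: register job_A */14 -> active={job_A:*/14, job_C:*/3}
Op 7: register job_B */17 -> active={job_A:*/14, job_B:*/17, job_C:*/3}
Op 8: register job_C */4 -> active={job_A:*/14, job_B:*/17, job_C:*/4}
Op 9: register job_B */9 -> active={job_A:*/14, job_B:*/9, job_C:*/4}
Op 10: register job_B */13 -> active={job_A:*/14, job_B:*/13, job_C:*/4}
  job_A: interval 14, next fire after T=119 is 126
  job_B: interval 13, next fire after T=119 is 130
  job_C: interval 4, next fire after T=119 is 120
Earliest fire time = 120 (job job_C)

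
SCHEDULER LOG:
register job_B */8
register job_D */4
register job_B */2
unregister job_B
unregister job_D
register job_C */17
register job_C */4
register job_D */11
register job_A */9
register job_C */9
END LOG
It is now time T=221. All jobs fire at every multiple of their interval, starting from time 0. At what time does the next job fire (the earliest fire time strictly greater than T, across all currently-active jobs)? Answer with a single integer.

Answer: 225

Derivation:
Op 1: register job_B */8 -> active={job_B:*/8}
Op 2: register job_D */4 -> active={job_B:*/8, job_D:*/4}
Op 3: register job_B */2 -> active={job_B:*/2, job_D:*/4}
Op 4: unregister job_B -> active={job_D:*/4}
Op 5: unregister job_D -> active={}
Op 6: register job_C */17 -> active={job_C:*/17}
Op 7: register job_C */4 -> active={job_C:*/4}
Op 8: register job_D */11 -> active={job_C:*/4, job_D:*/11}
Op 9: register job_A */9 -> active={job_A:*/9, job_C:*/4, job_D:*/11}
Op 10: register job_C */9 -> active={job_A:*/9, job_C:*/9, job_D:*/11}
  job_A: interval 9, next fire after T=221 is 225
  job_C: interval 9, next fire after T=221 is 225
  job_D: interval 11, next fire after T=221 is 231
Earliest fire time = 225 (job job_A)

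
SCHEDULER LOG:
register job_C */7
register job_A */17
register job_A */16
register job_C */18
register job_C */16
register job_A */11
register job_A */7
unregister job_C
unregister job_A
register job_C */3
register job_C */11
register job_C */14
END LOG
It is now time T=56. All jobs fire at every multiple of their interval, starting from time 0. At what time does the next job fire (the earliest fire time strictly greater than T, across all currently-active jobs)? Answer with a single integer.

Answer: 70

Derivation:
Op 1: register job_C */7 -> active={job_C:*/7}
Op 2: register job_A */17 -> active={job_A:*/17, job_C:*/7}
Op 3: register job_A */16 -> active={job_A:*/16, job_C:*/7}
Op 4: register job_C */18 -> active={job_A:*/16, job_C:*/18}
Op 5: register job_C */16 -> active={job_A:*/16, job_C:*/16}
Op 6: register job_A */11 -> active={job_A:*/11, job_C:*/16}
Op 7: register job_A */7 -> active={job_A:*/7, job_C:*/16}
Op 8: unregister job_C -> active={job_A:*/7}
Op 9: unregister job_A -> active={}
Op 10: register job_C */3 -> active={job_C:*/3}
Op 11: register job_C */11 -> active={job_C:*/11}
Op 12: register job_C */14 -> active={job_C:*/14}
  job_C: interval 14, next fire after T=56 is 70
Earliest fire time = 70 (job job_C)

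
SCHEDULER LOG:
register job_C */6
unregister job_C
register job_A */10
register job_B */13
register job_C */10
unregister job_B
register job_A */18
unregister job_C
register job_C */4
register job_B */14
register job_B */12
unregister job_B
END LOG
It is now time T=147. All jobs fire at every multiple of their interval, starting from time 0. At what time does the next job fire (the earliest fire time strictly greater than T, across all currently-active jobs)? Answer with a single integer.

Op 1: register job_C */6 -> active={job_C:*/6}
Op 2: unregister job_C -> active={}
Op 3: register job_A */10 -> active={job_A:*/10}
Op 4: register job_B */13 -> active={job_A:*/10, job_B:*/13}
Op 5: register job_C */10 -> active={job_A:*/10, job_B:*/13, job_C:*/10}
Op 6: unregister job_B -> active={job_A:*/10, job_C:*/10}
Op 7: register job_A */18 -> active={job_A:*/18, job_C:*/10}
Op 8: unregister job_C -> active={job_A:*/18}
Op 9: register job_C */4 -> active={job_A:*/18, job_C:*/4}
Op 10: register job_B */14 -> active={job_A:*/18, job_B:*/14, job_C:*/4}
Op 11: register job_B */12 -> active={job_A:*/18, job_B:*/12, job_C:*/4}
Op 12: unregister job_B -> active={job_A:*/18, job_C:*/4}
  job_A: interval 18, next fire after T=147 is 162
  job_C: interval 4, next fire after T=147 is 148
Earliest fire time = 148 (job job_C)

Answer: 148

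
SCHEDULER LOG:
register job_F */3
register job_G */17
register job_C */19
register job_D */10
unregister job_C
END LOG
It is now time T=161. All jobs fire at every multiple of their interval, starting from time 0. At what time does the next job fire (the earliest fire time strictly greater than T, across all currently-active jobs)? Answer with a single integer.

Answer: 162

Derivation:
Op 1: register job_F */3 -> active={job_F:*/3}
Op 2: register job_G */17 -> active={job_F:*/3, job_G:*/17}
Op 3: register job_C */19 -> active={job_C:*/19, job_F:*/3, job_G:*/17}
Op 4: register job_D */10 -> active={job_C:*/19, job_D:*/10, job_F:*/3, job_G:*/17}
Op 5: unregister job_C -> active={job_D:*/10, job_F:*/3, job_G:*/17}
  job_D: interval 10, next fire after T=161 is 170
  job_F: interval 3, next fire after T=161 is 162
  job_G: interval 17, next fire after T=161 is 170
Earliest fire time = 162 (job job_F)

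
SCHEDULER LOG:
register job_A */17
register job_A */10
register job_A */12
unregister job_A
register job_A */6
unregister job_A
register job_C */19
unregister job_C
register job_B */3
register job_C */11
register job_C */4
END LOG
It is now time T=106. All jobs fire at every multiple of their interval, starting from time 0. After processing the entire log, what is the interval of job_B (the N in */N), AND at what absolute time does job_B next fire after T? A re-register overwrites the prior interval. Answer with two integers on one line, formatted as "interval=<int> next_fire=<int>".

Answer: interval=3 next_fire=108

Derivation:
Op 1: register job_A */17 -> active={job_A:*/17}
Op 2: register job_A */10 -> active={job_A:*/10}
Op 3: register job_A */12 -> active={job_A:*/12}
Op 4: unregister job_A -> active={}
Op 5: register job_A */6 -> active={job_A:*/6}
Op 6: unregister job_A -> active={}
Op 7: register job_C */19 -> active={job_C:*/19}
Op 8: unregister job_C -> active={}
Op 9: register job_B */3 -> active={job_B:*/3}
Op 10: register job_C */11 -> active={job_B:*/3, job_C:*/11}
Op 11: register job_C */4 -> active={job_B:*/3, job_C:*/4}
Final interval of job_B = 3
Next fire of job_B after T=106: (106//3+1)*3 = 108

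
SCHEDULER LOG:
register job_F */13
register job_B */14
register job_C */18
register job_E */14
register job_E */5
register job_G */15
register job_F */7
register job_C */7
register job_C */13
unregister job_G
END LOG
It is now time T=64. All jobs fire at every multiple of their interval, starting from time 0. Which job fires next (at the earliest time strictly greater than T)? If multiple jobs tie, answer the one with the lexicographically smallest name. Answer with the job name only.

Op 1: register job_F */13 -> active={job_F:*/13}
Op 2: register job_B */14 -> active={job_B:*/14, job_F:*/13}
Op 3: register job_C */18 -> active={job_B:*/14, job_C:*/18, job_F:*/13}
Op 4: register job_E */14 -> active={job_B:*/14, job_C:*/18, job_E:*/14, job_F:*/13}
Op 5: register job_E */5 -> active={job_B:*/14, job_C:*/18, job_E:*/5, job_F:*/13}
Op 6: register job_G */15 -> active={job_B:*/14, job_C:*/18, job_E:*/5, job_F:*/13, job_G:*/15}
Op 7: register job_F */7 -> active={job_B:*/14, job_C:*/18, job_E:*/5, job_F:*/7, job_G:*/15}
Op 8: register job_C */7 -> active={job_B:*/14, job_C:*/7, job_E:*/5, job_F:*/7, job_G:*/15}
Op 9: register job_C */13 -> active={job_B:*/14, job_C:*/13, job_E:*/5, job_F:*/7, job_G:*/15}
Op 10: unregister job_G -> active={job_B:*/14, job_C:*/13, job_E:*/5, job_F:*/7}
  job_B: interval 14, next fire after T=64 is 70
  job_C: interval 13, next fire after T=64 is 65
  job_E: interval 5, next fire after T=64 is 65
  job_F: interval 7, next fire after T=64 is 70
Earliest = 65, winner (lex tiebreak) = job_C

Answer: job_C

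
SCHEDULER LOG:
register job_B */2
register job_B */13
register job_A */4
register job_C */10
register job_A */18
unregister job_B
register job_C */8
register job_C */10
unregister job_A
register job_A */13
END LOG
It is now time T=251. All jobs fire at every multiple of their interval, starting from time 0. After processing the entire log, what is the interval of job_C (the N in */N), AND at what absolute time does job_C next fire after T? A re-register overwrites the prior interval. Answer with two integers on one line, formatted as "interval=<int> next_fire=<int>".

Answer: interval=10 next_fire=260

Derivation:
Op 1: register job_B */2 -> active={job_B:*/2}
Op 2: register job_B */13 -> active={job_B:*/13}
Op 3: register job_A */4 -> active={job_A:*/4, job_B:*/13}
Op 4: register job_C */10 -> active={job_A:*/4, job_B:*/13, job_C:*/10}
Op 5: register job_A */18 -> active={job_A:*/18, job_B:*/13, job_C:*/10}
Op 6: unregister job_B -> active={job_A:*/18, job_C:*/10}
Op 7: register job_C */8 -> active={job_A:*/18, job_C:*/8}
Op 8: register job_C */10 -> active={job_A:*/18, job_C:*/10}
Op 9: unregister job_A -> active={job_C:*/10}
Op 10: register job_A */13 -> active={job_A:*/13, job_C:*/10}
Final interval of job_C = 10
Next fire of job_C after T=251: (251//10+1)*10 = 260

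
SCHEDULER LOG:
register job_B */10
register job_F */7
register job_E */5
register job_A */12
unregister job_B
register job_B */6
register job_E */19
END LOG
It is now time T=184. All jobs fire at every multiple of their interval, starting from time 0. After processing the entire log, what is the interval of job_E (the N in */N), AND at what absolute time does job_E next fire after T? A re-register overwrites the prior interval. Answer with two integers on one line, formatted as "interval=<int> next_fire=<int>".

Answer: interval=19 next_fire=190

Derivation:
Op 1: register job_B */10 -> active={job_B:*/10}
Op 2: register job_F */7 -> active={job_B:*/10, job_F:*/7}
Op 3: register job_E */5 -> active={job_B:*/10, job_E:*/5, job_F:*/7}
Op 4: register job_A */12 -> active={job_A:*/12, job_B:*/10, job_E:*/5, job_F:*/7}
Op 5: unregister job_B -> active={job_A:*/12, job_E:*/5, job_F:*/7}
Op 6: register job_B */6 -> active={job_A:*/12, job_B:*/6, job_E:*/5, job_F:*/7}
Op 7: register job_E */19 -> active={job_A:*/12, job_B:*/6, job_E:*/19, job_F:*/7}
Final interval of job_E = 19
Next fire of job_E after T=184: (184//19+1)*19 = 190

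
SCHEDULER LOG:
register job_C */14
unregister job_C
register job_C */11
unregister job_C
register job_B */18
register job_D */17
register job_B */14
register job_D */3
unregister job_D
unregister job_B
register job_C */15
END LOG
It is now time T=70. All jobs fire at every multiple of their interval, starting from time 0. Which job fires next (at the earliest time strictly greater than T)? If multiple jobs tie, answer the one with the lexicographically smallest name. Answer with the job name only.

Op 1: register job_C */14 -> active={job_C:*/14}
Op 2: unregister job_C -> active={}
Op 3: register job_C */11 -> active={job_C:*/11}
Op 4: unregister job_C -> active={}
Op 5: register job_B */18 -> active={job_B:*/18}
Op 6: register job_D */17 -> active={job_B:*/18, job_D:*/17}
Op 7: register job_B */14 -> active={job_B:*/14, job_D:*/17}
Op 8: register job_D */3 -> active={job_B:*/14, job_D:*/3}
Op 9: unregister job_D -> active={job_B:*/14}
Op 10: unregister job_B -> active={}
Op 11: register job_C */15 -> active={job_C:*/15}
  job_C: interval 15, next fire after T=70 is 75
Earliest = 75, winner (lex tiebreak) = job_C

Answer: job_C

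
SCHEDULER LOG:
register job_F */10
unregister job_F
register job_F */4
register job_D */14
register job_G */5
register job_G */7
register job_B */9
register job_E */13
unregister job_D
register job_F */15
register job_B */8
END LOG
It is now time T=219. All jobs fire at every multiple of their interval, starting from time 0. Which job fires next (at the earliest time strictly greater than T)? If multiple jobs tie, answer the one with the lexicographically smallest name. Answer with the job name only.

Op 1: register job_F */10 -> active={job_F:*/10}
Op 2: unregister job_F -> active={}
Op 3: register job_F */4 -> active={job_F:*/4}
Op 4: register job_D */14 -> active={job_D:*/14, job_F:*/4}
Op 5: register job_G */5 -> active={job_D:*/14, job_F:*/4, job_G:*/5}
Op 6: register job_G */7 -> active={job_D:*/14, job_F:*/4, job_G:*/7}
Op 7: register job_B */9 -> active={job_B:*/9, job_D:*/14, job_F:*/4, job_G:*/7}
Op 8: register job_E */13 -> active={job_B:*/9, job_D:*/14, job_E:*/13, job_F:*/4, job_G:*/7}
Op 9: unregister job_D -> active={job_B:*/9, job_E:*/13, job_F:*/4, job_G:*/7}
Op 10: register job_F */15 -> active={job_B:*/9, job_E:*/13, job_F:*/15, job_G:*/7}
Op 11: register job_B */8 -> active={job_B:*/8, job_E:*/13, job_F:*/15, job_G:*/7}
  job_B: interval 8, next fire after T=219 is 224
  job_E: interval 13, next fire after T=219 is 221
  job_F: interval 15, next fire after T=219 is 225
  job_G: interval 7, next fire after T=219 is 224
Earliest = 221, winner (lex tiebreak) = job_E

Answer: job_E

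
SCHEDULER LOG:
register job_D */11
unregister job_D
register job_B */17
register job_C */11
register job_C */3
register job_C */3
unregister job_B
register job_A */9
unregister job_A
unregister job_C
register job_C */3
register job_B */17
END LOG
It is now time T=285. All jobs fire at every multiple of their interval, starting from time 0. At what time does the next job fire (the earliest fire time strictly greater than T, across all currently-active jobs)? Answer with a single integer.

Answer: 288

Derivation:
Op 1: register job_D */11 -> active={job_D:*/11}
Op 2: unregister job_D -> active={}
Op 3: register job_B */17 -> active={job_B:*/17}
Op 4: register job_C */11 -> active={job_B:*/17, job_C:*/11}
Op 5: register job_C */3 -> active={job_B:*/17, job_C:*/3}
Op 6: register job_C */3 -> active={job_B:*/17, job_C:*/3}
Op 7: unregister job_B -> active={job_C:*/3}
Op 8: register job_A */9 -> active={job_A:*/9, job_C:*/3}
Op 9: unregister job_A -> active={job_C:*/3}
Op 10: unregister job_C -> active={}
Op 11: register job_C */3 -> active={job_C:*/3}
Op 12: register job_B */17 -> active={job_B:*/17, job_C:*/3}
  job_B: interval 17, next fire after T=285 is 289
  job_C: interval 3, next fire after T=285 is 288
Earliest fire time = 288 (job job_C)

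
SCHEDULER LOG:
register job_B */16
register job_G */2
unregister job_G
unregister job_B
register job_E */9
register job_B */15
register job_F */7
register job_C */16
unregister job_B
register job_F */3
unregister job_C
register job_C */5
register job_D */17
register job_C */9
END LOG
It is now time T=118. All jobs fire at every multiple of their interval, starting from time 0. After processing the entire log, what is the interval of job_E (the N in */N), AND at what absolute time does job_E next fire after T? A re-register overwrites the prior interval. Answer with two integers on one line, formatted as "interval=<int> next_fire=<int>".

Answer: interval=9 next_fire=126

Derivation:
Op 1: register job_B */16 -> active={job_B:*/16}
Op 2: register job_G */2 -> active={job_B:*/16, job_G:*/2}
Op 3: unregister job_G -> active={job_B:*/16}
Op 4: unregister job_B -> active={}
Op 5: register job_E */9 -> active={job_E:*/9}
Op 6: register job_B */15 -> active={job_B:*/15, job_E:*/9}
Op 7: register job_F */7 -> active={job_B:*/15, job_E:*/9, job_F:*/7}
Op 8: register job_C */16 -> active={job_B:*/15, job_C:*/16, job_E:*/9, job_F:*/7}
Op 9: unregister job_B -> active={job_C:*/16, job_E:*/9, job_F:*/7}
Op 10: register job_F */3 -> active={job_C:*/16, job_E:*/9, job_F:*/3}
Op 11: unregister job_C -> active={job_E:*/9, job_F:*/3}
Op 12: register job_C */5 -> active={job_C:*/5, job_E:*/9, job_F:*/3}
Op 13: register job_D */17 -> active={job_C:*/5, job_D:*/17, job_E:*/9, job_F:*/3}
Op 14: register job_C */9 -> active={job_C:*/9, job_D:*/17, job_E:*/9, job_F:*/3}
Final interval of job_E = 9
Next fire of job_E after T=118: (118//9+1)*9 = 126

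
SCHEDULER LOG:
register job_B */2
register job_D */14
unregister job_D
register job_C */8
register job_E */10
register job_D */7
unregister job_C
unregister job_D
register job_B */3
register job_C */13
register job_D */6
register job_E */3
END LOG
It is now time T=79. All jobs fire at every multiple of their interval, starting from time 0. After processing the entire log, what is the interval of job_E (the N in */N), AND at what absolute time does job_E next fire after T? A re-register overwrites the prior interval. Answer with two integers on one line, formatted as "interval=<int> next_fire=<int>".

Answer: interval=3 next_fire=81

Derivation:
Op 1: register job_B */2 -> active={job_B:*/2}
Op 2: register job_D */14 -> active={job_B:*/2, job_D:*/14}
Op 3: unregister job_D -> active={job_B:*/2}
Op 4: register job_C */8 -> active={job_B:*/2, job_C:*/8}
Op 5: register job_E */10 -> active={job_B:*/2, job_C:*/8, job_E:*/10}
Op 6: register job_D */7 -> active={job_B:*/2, job_C:*/8, job_D:*/7, job_E:*/10}
Op 7: unregister job_C -> active={job_B:*/2, job_D:*/7, job_E:*/10}
Op 8: unregister job_D -> active={job_B:*/2, job_E:*/10}
Op 9: register job_B */3 -> active={job_B:*/3, job_E:*/10}
Op 10: register job_C */13 -> active={job_B:*/3, job_C:*/13, job_E:*/10}
Op 11: register job_D */6 -> active={job_B:*/3, job_C:*/13, job_D:*/6, job_E:*/10}
Op 12: register job_E */3 -> active={job_B:*/3, job_C:*/13, job_D:*/6, job_E:*/3}
Final interval of job_E = 3
Next fire of job_E after T=79: (79//3+1)*3 = 81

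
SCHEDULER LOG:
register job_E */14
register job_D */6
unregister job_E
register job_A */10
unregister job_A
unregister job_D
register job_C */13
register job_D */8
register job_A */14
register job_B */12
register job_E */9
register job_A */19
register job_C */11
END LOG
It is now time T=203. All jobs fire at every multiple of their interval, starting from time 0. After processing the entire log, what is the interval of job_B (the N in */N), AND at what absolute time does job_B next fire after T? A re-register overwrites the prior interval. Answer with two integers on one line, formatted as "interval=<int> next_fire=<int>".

Answer: interval=12 next_fire=204

Derivation:
Op 1: register job_E */14 -> active={job_E:*/14}
Op 2: register job_D */6 -> active={job_D:*/6, job_E:*/14}
Op 3: unregister job_E -> active={job_D:*/6}
Op 4: register job_A */10 -> active={job_A:*/10, job_D:*/6}
Op 5: unregister job_A -> active={job_D:*/6}
Op 6: unregister job_D -> active={}
Op 7: register job_C */13 -> active={job_C:*/13}
Op 8: register job_D */8 -> active={job_C:*/13, job_D:*/8}
Op 9: register job_A */14 -> active={job_A:*/14, job_C:*/13, job_D:*/8}
Op 10: register job_B */12 -> active={job_A:*/14, job_B:*/12, job_C:*/13, job_D:*/8}
Op 11: register job_E */9 -> active={job_A:*/14, job_B:*/12, job_C:*/13, job_D:*/8, job_E:*/9}
Op 12: register job_A */19 -> active={job_A:*/19, job_B:*/12, job_C:*/13, job_D:*/8, job_E:*/9}
Op 13: register job_C */11 -> active={job_A:*/19, job_B:*/12, job_C:*/11, job_D:*/8, job_E:*/9}
Final interval of job_B = 12
Next fire of job_B after T=203: (203//12+1)*12 = 204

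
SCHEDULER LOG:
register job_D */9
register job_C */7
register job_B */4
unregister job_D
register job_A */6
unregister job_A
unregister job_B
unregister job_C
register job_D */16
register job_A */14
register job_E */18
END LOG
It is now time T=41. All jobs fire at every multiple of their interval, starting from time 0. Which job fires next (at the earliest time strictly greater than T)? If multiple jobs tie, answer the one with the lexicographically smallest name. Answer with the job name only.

Answer: job_A

Derivation:
Op 1: register job_D */9 -> active={job_D:*/9}
Op 2: register job_C */7 -> active={job_C:*/7, job_D:*/9}
Op 3: register job_B */4 -> active={job_B:*/4, job_C:*/7, job_D:*/9}
Op 4: unregister job_D -> active={job_B:*/4, job_C:*/7}
Op 5: register job_A */6 -> active={job_A:*/6, job_B:*/4, job_C:*/7}
Op 6: unregister job_A -> active={job_B:*/4, job_C:*/7}
Op 7: unregister job_B -> active={job_C:*/7}
Op 8: unregister job_C -> active={}
Op 9: register job_D */16 -> active={job_D:*/16}
Op 10: register job_A */14 -> active={job_A:*/14, job_D:*/16}
Op 11: register job_E */18 -> active={job_A:*/14, job_D:*/16, job_E:*/18}
  job_A: interval 14, next fire after T=41 is 42
  job_D: interval 16, next fire after T=41 is 48
  job_E: interval 18, next fire after T=41 is 54
Earliest = 42, winner (lex tiebreak) = job_A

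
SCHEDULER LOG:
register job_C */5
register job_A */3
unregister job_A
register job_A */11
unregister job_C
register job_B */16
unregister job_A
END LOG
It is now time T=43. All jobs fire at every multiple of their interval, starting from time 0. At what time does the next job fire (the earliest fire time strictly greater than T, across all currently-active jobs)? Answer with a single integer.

Op 1: register job_C */5 -> active={job_C:*/5}
Op 2: register job_A */3 -> active={job_A:*/3, job_C:*/5}
Op 3: unregister job_A -> active={job_C:*/5}
Op 4: register job_A */11 -> active={job_A:*/11, job_C:*/5}
Op 5: unregister job_C -> active={job_A:*/11}
Op 6: register job_B */16 -> active={job_A:*/11, job_B:*/16}
Op 7: unregister job_A -> active={job_B:*/16}
  job_B: interval 16, next fire after T=43 is 48
Earliest fire time = 48 (job job_B)

Answer: 48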